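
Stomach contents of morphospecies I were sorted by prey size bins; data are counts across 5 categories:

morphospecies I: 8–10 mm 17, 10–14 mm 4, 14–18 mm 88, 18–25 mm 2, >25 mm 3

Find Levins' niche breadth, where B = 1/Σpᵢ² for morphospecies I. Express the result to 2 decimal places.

1.61

Proportions for morphospecies I (n=114): 17/114=0.1491, 4/114=0.0351, 88/114=0.7719, 2/114=0.0175, 3/114=0.0263
Σpᵢ² = 0.1491² + 0.0351² + 0.7719² + 0.0175² + 0.0263² = 0.022231 + 0.001232 + 0.595830 + 0.000306 + 0.000692 = 0.620291
B = 1 / 0.620291 = 1.6121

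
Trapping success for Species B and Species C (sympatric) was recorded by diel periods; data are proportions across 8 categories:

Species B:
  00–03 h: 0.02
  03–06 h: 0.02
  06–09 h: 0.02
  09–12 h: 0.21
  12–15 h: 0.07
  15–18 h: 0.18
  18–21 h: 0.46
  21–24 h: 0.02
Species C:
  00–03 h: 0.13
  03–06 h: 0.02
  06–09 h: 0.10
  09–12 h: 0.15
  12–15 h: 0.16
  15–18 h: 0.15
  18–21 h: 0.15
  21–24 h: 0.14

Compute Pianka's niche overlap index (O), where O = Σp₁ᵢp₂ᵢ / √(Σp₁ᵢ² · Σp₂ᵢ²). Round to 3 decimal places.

0.721

Σ p₁ᵢp₂ᵢ = 0.0026 + 0.0004 + 0.0020 + 0.0315 + 0.0112 + 0.0270 + 0.0690 + 0.0028 = 0.1465
Σp_1ᵢ² = 0.02² + 0.02² + 0.02² + 0.21² + 0.07² + 0.18² + 0.46² + 0.02² = 0.0004 + 0.0004 + 0.0004 + 0.0441 + 0.0049 + 0.0324 + 0.2116 + 0.0004 = 0.2946
Σp_2ᵢ² = 0.13² + 0.02² + 0.10² + 0.15² + 0.16² + 0.15² + 0.15² + 0.14² = 0.0169 + 0.0004 + 0.0100 + 0.0225 + 0.0256 + 0.0225 + 0.0225 + 0.0196 = 0.1400
O = 0.1465 / √(0.2946 × 0.1400) = 0.1465 / 0.203086 = 0.72137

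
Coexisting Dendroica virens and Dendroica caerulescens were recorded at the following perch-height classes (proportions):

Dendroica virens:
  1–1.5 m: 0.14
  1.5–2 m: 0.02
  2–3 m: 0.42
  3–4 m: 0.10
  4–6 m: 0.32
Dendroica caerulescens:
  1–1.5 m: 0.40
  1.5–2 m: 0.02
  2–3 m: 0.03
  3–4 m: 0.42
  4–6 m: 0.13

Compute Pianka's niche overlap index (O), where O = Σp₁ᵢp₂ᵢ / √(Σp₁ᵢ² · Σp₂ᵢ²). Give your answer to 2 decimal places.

0.46

Σ p₁ᵢp₂ᵢ = 0.0560 + 0.0004 + 0.0126 + 0.0420 + 0.0416 = 0.1526
Σp_1ᵢ² = 0.14² + 0.02² + 0.42² + 0.10² + 0.32² = 0.0196 + 0.0004 + 0.1764 + 0.0100 + 0.1024 = 0.3088
Σp_2ᵢ² = 0.40² + 0.02² + 0.03² + 0.42² + 0.13² = 0.1600 + 0.0004 + 0.0009 + 0.1764 + 0.0169 = 0.3546
O = 0.1526 / √(0.3088 × 0.3546) = 0.1526 / 0.33091 = 0.4612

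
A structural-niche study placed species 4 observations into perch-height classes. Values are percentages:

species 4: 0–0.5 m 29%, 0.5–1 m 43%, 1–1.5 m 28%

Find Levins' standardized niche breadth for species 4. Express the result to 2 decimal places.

0.94

Convert percentages to proportions (divide by 100).
Σpᵢ² = 0.29² + 0.43² + 0.28² = 0.0841 + 0.1849 + 0.0784 = 0.3474
B = 1 / 0.3474 = 2.8785
Bₛ = (B − 1)/(n − 1) = (2.8785 − 1)/(3 − 1) = 1.8785/2 = 0.9393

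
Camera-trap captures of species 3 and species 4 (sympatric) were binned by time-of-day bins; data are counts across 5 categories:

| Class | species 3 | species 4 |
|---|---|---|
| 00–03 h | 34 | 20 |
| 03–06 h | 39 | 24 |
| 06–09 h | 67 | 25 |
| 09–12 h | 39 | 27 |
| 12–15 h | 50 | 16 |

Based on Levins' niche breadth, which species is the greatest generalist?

Proportions for species 3 (n=229): 34/229=0.1485, 39/229=0.1703, 67/229=0.2926, 39/229=0.1703, 50/229=0.2183
Proportions for species 4 (n=112): 20/112=0.1786, 24/112=0.2143, 25/112=0.2232, 27/112=0.2411, 16/112=0.1429
Σp_3ᵢ² = 0.1485² + 0.1703² + 0.2926² + 0.1703² + 0.2183² = 0.022052 + 0.029002 + 0.085615 + 0.029002 + 0.047655 = 0.213326
B_3 = 1 / 0.213326 = 4.6877
Σp_4ᵢ² = 0.1786² + 0.2143² + 0.2232² + 0.2411² + 0.1429² = 0.031898 + 0.045924 + 0.049818 + 0.058129 + 0.020420 = 0.206189
B_4 = 1 / 0.206189 = 4.8499
Highest B → broadest niche (most generalist): species 4 (B = 4.85).

species 4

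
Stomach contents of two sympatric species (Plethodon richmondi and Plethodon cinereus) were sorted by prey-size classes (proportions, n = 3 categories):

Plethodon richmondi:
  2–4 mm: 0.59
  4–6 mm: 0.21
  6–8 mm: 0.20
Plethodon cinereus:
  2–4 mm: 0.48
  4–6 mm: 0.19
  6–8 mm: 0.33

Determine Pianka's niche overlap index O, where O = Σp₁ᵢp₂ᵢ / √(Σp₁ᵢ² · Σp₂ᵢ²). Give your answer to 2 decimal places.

0.97

Σ p₁ᵢp₂ᵢ = 0.2832 + 0.0399 + 0.0660 = 0.3891
Σp_1ᵢ² = 0.59² + 0.21² + 0.20² = 0.3481 + 0.0441 + 0.0400 = 0.4322
Σp_2ᵢ² = 0.48² + 0.19² + 0.33² = 0.2304 + 0.0361 + 0.1089 = 0.3754
O = 0.3891 / √(0.4322 × 0.3754) = 0.3891 / 0.40280 = 0.9660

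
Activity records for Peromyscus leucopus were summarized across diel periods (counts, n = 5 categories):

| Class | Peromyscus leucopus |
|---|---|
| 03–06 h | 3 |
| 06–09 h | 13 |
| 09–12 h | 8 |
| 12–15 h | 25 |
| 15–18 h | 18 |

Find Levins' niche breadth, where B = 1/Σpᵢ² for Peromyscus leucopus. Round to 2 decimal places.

3.77

Proportions for Peromyscus leucopus (n=67): 3/67=0.0448, 13/67=0.1940, 8/67=0.1194, 25/67=0.3731, 18/67=0.2687
Σpᵢ² = 0.0448² + 0.1940² + 0.1194² + 0.3731² + 0.2687² = 0.002007 + 0.037636 + 0.014256 + 0.139204 + 0.072200 = 0.265303
B = 1 / 0.265303 = 3.7693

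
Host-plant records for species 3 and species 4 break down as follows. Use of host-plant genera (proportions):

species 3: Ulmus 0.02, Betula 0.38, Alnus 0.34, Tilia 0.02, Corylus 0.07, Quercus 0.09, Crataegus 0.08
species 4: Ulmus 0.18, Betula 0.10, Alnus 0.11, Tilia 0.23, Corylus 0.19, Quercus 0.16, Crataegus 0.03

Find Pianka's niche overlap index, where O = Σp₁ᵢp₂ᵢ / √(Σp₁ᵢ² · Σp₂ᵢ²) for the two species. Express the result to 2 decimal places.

0.52

Σ p₁ᵢp₂ᵢ = 0.0036 + 0.0380 + 0.0374 + 0.0046 + 0.0133 + 0.0144 + 0.0024 = 0.1137
Σp_1ᵢ² = 0.02² + 0.38² + 0.34² + 0.02² + 0.07² + 0.09² + 0.08² = 0.0004 + 0.1444 + 0.1156 + 0.0004 + 0.0049 + 0.0081 + 0.0064 = 0.2802
Σp_2ᵢ² = 0.18² + 0.10² + 0.11² + 0.23² + 0.19² + 0.16² + 0.03² = 0.0324 + 0.0100 + 0.0121 + 0.0529 + 0.0361 + 0.0256 + 0.0009 = 0.1700
O = 0.1137 / √(0.2802 × 0.1700) = 0.1137 / 0.21825 = 0.5210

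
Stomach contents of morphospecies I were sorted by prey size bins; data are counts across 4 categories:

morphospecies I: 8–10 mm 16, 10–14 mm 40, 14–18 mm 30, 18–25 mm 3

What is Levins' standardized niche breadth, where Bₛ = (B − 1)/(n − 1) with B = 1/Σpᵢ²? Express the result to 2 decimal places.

Proportions for morphospecies I (n=89): 16/89=0.1798, 40/89=0.4494, 30/89=0.3371, 3/89=0.0337
Σpᵢ² = 0.1798² + 0.4494² + 0.3371² + 0.0337² = 0.032328 + 0.201960 + 0.113636 + 0.001136 = 0.349060
B = 1 / 0.349060 = 2.8648
Bₛ = (B − 1)/(n − 1) = (2.8648 − 1)/(4 − 1) = 1.8648/3 = 0.6216

0.62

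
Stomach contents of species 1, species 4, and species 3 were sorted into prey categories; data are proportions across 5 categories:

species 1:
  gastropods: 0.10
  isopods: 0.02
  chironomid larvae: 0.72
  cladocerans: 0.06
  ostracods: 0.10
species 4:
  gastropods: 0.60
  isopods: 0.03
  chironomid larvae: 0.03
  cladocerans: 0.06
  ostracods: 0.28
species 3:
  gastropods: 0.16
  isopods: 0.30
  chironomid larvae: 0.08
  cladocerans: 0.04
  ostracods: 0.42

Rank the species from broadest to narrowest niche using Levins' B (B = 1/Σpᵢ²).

species 3 > species 4 > species 1

Σp_1ᵢ² = 0.10² + 0.02² + 0.72² + 0.06² + 0.10² = 0.0100 + 0.0004 + 0.5184 + 0.0036 + 0.0100 = 0.5424
B_1 = 1 / 0.5424 = 1.8437
Σp_4ᵢ² = 0.60² + 0.03² + 0.03² + 0.06² + 0.28² = 0.3600 + 0.0009 + 0.0009 + 0.0036 + 0.0784 = 0.4438
B_4 = 1 / 0.4438 = 2.2533
Σp_3ᵢ² = 0.16² + 0.30² + 0.08² + 0.04² + 0.42² = 0.0256 + 0.0900 + 0.0064 + 0.0016 + 0.1764 = 0.3000
B_3 = 1 / 0.3000 = 3.3333
Ranking by B (broadest → narrowest): species 3 (3.33) > species 4 (2.25) > species 1 (1.84)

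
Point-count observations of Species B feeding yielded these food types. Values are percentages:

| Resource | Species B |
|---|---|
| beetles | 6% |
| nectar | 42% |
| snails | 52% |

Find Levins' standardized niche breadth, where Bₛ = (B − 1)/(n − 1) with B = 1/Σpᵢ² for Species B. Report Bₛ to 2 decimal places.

Convert percentages to proportions (divide by 100).
Σpᵢ² = 0.06² + 0.42² + 0.52² = 0.0036 + 0.1764 + 0.2704 = 0.4504
B = 1 / 0.4504 = 2.2202
Bₛ = (B − 1)/(n − 1) = (2.2202 − 1)/(3 − 1) = 1.2202/2 = 0.6101

0.61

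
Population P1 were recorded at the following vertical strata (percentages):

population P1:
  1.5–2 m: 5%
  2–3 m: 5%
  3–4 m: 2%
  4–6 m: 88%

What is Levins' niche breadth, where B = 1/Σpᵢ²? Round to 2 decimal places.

Convert percentages to proportions (divide by 100).
Σpᵢ² = 0.05² + 0.05² + 0.02² + 0.88² = 0.0025 + 0.0025 + 0.0004 + 0.7744 = 0.7798
B = 1 / 0.7798 = 1.2824

1.28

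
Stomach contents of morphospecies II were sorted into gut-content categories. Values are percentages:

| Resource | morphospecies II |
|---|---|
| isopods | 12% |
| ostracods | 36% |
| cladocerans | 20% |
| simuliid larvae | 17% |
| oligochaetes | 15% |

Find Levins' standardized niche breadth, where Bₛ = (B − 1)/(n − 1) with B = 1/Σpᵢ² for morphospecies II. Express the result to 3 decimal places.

0.812

Convert percentages to proportions (divide by 100).
Σpᵢ² = 0.12² + 0.36² + 0.20² + 0.17² + 0.15² = 0.0144 + 0.1296 + 0.0400 + 0.0289 + 0.0225 = 0.2354
B = 1 / 0.2354 = 4.24809
Bₛ = (B − 1)/(n − 1) = (4.24809 − 1)/(5 − 1) = 3.24809/4 = 0.81202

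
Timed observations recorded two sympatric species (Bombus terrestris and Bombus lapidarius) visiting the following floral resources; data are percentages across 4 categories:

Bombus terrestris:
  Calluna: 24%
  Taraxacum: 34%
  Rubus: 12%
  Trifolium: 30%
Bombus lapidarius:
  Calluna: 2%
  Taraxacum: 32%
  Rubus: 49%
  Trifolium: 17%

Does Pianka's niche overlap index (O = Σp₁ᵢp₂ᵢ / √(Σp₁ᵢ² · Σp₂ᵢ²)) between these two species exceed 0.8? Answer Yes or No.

Convert percentages to proportions (divide by 100).
Σ p₁ᵢp₂ᵢ = 0.0048 + 0.1088 + 0.0588 + 0.0510 = 0.2234
Σp_1ᵢ² = 0.24² + 0.34² + 0.12² + 0.30² = 0.0576 + 0.1156 + 0.0144 + 0.0900 = 0.2776
Σp_2ᵢ² = 0.02² + 0.32² + 0.49² + 0.17² = 0.0004 + 0.1024 + 0.2401 + 0.0289 = 0.3718
O = 0.2234 / √(0.2776 × 0.3718) = 0.2234 / 0.32127 = 0.6954
O = 0.6954 < 0.8 → No.

No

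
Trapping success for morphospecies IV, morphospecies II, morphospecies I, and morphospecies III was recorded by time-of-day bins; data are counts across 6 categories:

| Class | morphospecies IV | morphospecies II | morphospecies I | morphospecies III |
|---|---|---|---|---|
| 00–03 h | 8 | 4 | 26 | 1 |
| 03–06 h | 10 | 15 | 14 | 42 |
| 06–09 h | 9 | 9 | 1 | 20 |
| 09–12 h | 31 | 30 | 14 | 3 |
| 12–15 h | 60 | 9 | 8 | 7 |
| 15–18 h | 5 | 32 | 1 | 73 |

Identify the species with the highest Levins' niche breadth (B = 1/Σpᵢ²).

Proportions for morphospecies IV (n=123): 8/123=0.0650, 10/123=0.0813, 9/123=0.0732, 31/123=0.2520, 60/123=0.4878, 5/123=0.0407
Proportions for morphospecies II (n=99): 4/99=0.0404, 15/99=0.1515, 9/99=0.0909, 30/99=0.3030, 9/99=0.0909, 32/99=0.3232
Proportions for morphospecies I (n=64): 26/64=0.4063, 14/64=0.2188, 1/64=0.0156, 14/64=0.2188, 8/64=0.1250, 1/64=0.0156
Proportions for morphospecies III (n=146): 1/146=0.0068, 42/146=0.2877, 20/146=0.1370, 3/146=0.0205, 7/146=0.0479, 73/146=0.5000
Σp_IVᵢ² = 0.0650² + 0.0813² + 0.0732² + 0.2520² + 0.4878² + 0.0407² = 0.004225 + 0.006610 + 0.005358 + 0.063504 + 0.237949 + 0.001656 = 0.319302
B_IV = 1 / 0.319302 = 3.1318
Σp_IIᵢ² = 0.0404² + 0.1515² + 0.0909² + 0.3030² + 0.0909² + 0.3232² = 0.001632 + 0.022952 + 0.008263 + 0.091809 + 0.008263 + 0.104458 = 0.237377
B_II = 1 / 0.237377 = 4.2127
Σp_Iᵢ² = 0.4063² + 0.2188² + 0.0156² + 0.2188² + 0.1250² + 0.0156² = 0.165080 + 0.047873 + 0.000243 + 0.047873 + 0.015625 + 0.000243 = 0.276937
B_I = 1 / 0.276937 = 3.6109
Σp_IIIᵢ² = 0.0068² + 0.2877² + 0.1370² + 0.0205² + 0.0479² + 0.5000² = 0.000046 + 0.082771 + 0.018769 + 0.000420 + 0.002294 + 0.250000 = 0.354300
B_III = 1 / 0.354300 = 2.8225
Highest B → broadest niche (most generalist): morphospecies II (B = 4.21).

morphospecies II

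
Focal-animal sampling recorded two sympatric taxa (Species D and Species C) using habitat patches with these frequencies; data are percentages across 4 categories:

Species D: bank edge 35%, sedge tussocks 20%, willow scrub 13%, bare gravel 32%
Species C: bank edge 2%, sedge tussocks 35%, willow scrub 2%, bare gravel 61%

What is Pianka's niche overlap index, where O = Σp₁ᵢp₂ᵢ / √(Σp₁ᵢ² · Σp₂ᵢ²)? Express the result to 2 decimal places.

0.74

Convert percentages to proportions (divide by 100).
Σ p₁ᵢp₂ᵢ = 0.0070 + 0.0700 + 0.0026 + 0.1952 = 0.2748
Σp_1ᵢ² = 0.35² + 0.20² + 0.13² + 0.32² = 0.1225 + 0.0400 + 0.0169 + 0.1024 = 0.2818
Σp_2ᵢ² = 0.02² + 0.35² + 0.02² + 0.61² = 0.0004 + 0.1225 + 0.0004 + 0.3721 = 0.4954
O = 0.2748 / √(0.2818 × 0.4954) = 0.2748 / 0.37364 = 0.7355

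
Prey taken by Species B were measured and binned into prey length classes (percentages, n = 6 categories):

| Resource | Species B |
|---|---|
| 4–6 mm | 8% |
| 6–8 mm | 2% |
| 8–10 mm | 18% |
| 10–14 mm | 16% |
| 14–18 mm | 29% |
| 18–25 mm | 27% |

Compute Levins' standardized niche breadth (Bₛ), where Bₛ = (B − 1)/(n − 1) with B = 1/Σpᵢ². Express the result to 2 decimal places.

0.70

Convert percentages to proportions (divide by 100).
Σpᵢ² = 0.08² + 0.02² + 0.18² + 0.16² + 0.29² + 0.27² = 0.0064 + 0.0004 + 0.0324 + 0.0256 + 0.0841 + 0.0729 = 0.2218
B = 1 / 0.2218 = 4.5086
Bₛ = (B − 1)/(n − 1) = (4.5086 − 1)/(6 − 1) = 3.5086/5 = 0.7017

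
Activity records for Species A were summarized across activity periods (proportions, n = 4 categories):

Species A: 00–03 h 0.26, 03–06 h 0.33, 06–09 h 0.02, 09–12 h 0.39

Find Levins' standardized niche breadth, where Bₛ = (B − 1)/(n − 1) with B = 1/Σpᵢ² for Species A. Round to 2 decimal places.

0.68

Σpᵢ² = 0.26² + 0.33² + 0.02² + 0.39² = 0.0676 + 0.1089 + 0.0004 + 0.1521 = 0.3290
B = 1 / 0.3290 = 3.0395
Bₛ = (B − 1)/(n − 1) = (3.0395 − 1)/(4 − 1) = 2.0395/3 = 0.6798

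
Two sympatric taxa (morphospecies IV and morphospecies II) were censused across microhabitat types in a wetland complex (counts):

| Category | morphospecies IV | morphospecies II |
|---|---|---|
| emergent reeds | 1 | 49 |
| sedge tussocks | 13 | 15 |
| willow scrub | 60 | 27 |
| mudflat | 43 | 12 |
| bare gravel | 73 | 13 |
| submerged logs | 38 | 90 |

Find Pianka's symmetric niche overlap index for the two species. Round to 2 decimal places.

0.56

Proportions for morphospecies IV (n=228): 1/228=0.0044, 13/228=0.0570, 60/228=0.2632, 43/228=0.1886, 73/228=0.3202, 38/228=0.1667
Proportions for morphospecies II (n=206): 49/206=0.2379, 15/206=0.0728, 27/206=0.1311, 12/206=0.0583, 13/206=0.0631, 90/206=0.4369
Σ p₁ᵢp₂ᵢ = 0.001047 + 0.004150 + 0.034506 + 0.010995 + 0.020205 + 0.072831 = 0.143734
Σp_1ᵢ² = 0.0044² + 0.0570² + 0.2632² + 0.1886² + 0.3202² + 0.1667² = 0.000019 + 0.003249 + 0.069274 + 0.035570 + 0.102528 + 0.027789 = 0.238429
Σp_2ᵢ² = 0.2379² + 0.0728² + 0.1311² + 0.0583² + 0.0631² + 0.4369² = 0.056596 + 0.005300 + 0.017187 + 0.003399 + 0.003982 + 0.190882 = 0.277346
O = 0.143734 / √(0.238429 × 0.277346) = 0.143734 / 0.2571523 = 0.5589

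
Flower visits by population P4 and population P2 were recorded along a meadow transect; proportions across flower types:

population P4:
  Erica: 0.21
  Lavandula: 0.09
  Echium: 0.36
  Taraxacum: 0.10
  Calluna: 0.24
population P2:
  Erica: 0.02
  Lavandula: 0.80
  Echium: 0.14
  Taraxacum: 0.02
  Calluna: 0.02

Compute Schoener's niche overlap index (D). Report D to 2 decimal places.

Σ|p₁ᵢ − p₂ᵢ| = 0.19 + 0.71 + 0.22 + 0.08 + 0.22 = 1.42
D = 1 − ½ × 1.42 = 1 − 0.710 = 0.2900

0.29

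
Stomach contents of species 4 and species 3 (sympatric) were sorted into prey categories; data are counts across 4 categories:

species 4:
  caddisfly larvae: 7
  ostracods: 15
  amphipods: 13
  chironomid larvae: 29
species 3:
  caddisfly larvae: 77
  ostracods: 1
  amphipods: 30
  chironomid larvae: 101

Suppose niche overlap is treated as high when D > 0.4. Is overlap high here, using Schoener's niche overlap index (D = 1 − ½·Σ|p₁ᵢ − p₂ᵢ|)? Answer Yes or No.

Yes

Proportions for species 4 (n=64): 7/64=0.1094, 15/64=0.2344, 13/64=0.2031, 29/64=0.4531
Proportions for species 3 (n=209): 77/209=0.3684, 1/209=0.0048, 30/209=0.1435, 101/209=0.4833
Σ|p₁ᵢ − p₂ᵢ| = 0.2590 + 0.2296 + 0.0596 + 0.0302 = 0.5784
D = 1 − ½ × 0.5784 = 1 − 0.28920 = 0.71080
D = 0.71080 > 0.4 → Yes.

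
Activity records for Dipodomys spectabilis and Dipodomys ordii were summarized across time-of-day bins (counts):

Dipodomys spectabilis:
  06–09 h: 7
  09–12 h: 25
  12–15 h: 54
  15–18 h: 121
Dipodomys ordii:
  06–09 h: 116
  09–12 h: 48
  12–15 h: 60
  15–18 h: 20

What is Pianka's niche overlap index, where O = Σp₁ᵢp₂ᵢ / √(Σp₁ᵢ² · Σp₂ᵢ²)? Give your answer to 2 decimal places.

0.40

Proportions for Dipodomys spectabilis (n=207): 7/207=0.0338, 25/207=0.1208, 54/207=0.2609, 121/207=0.5845
Proportions for Dipodomys ordii (n=244): 116/244=0.4754, 48/244=0.1967, 60/244=0.2459, 20/244=0.0820
Σ p₁ᵢp₂ᵢ = 0.016069 + 0.023761 + 0.064155 + 0.047929 = 0.151914
Σp_1ᵢ² = 0.0338² + 0.1208² + 0.2609² + 0.5845² = 0.001142 + 0.014593 + 0.068069 + 0.341640 = 0.425444
Σp_2ᵢ² = 0.4754² + 0.1967² + 0.2459² + 0.0820² = 0.226005 + 0.038691 + 0.060467 + 0.006724 = 0.331887
O = 0.151914 / √(0.425444 × 0.331887) = 0.151914 / 0.3757650 = 0.4043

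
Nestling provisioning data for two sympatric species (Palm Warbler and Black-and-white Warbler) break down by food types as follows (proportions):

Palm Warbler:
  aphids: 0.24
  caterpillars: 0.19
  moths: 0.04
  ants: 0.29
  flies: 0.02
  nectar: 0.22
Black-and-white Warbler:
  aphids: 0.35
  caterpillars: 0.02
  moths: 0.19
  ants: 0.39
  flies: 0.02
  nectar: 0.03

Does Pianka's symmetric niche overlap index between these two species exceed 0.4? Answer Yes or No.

Yes

Σ p₁ᵢp₂ᵢ = 0.0840 + 0.0038 + 0.0076 + 0.1131 + 0.0004 + 0.0066 = 0.2155
Σp_1ᵢ² = 0.24² + 0.19² + 0.04² + 0.29² + 0.02² + 0.22² = 0.0576 + 0.0361 + 0.0016 + 0.0841 + 0.0004 + 0.0484 = 0.2282
Σp_2ᵢ² = 0.35² + 0.02² + 0.19² + 0.39² + 0.02² + 0.03² = 0.1225 + 0.0004 + 0.0361 + 0.1521 + 0.0004 + 0.0009 = 0.3124
O = 0.2155 / √(0.2282 × 0.3124) = 0.2155 / 0.26700 = 0.8071
O = 0.8071 > 0.4 → Yes.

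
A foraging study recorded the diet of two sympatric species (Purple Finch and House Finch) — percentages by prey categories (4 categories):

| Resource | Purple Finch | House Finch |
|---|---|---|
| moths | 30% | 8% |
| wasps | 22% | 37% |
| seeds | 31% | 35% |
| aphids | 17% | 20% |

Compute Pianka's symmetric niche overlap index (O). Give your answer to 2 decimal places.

0.87

Convert percentages to proportions (divide by 100).
Σ p₁ᵢp₂ᵢ = 0.0240 + 0.0814 + 0.1085 + 0.0340 = 0.2479
Σp_1ᵢ² = 0.30² + 0.22² + 0.31² + 0.17² = 0.0900 + 0.0484 + 0.0961 + 0.0289 = 0.2634
Σp_2ᵢ² = 0.08² + 0.37² + 0.35² + 0.20² = 0.0064 + 0.1369 + 0.1225 + 0.0400 = 0.3058
O = 0.2479 / √(0.2634 × 0.3058) = 0.2479 / 0.28381 = 0.8735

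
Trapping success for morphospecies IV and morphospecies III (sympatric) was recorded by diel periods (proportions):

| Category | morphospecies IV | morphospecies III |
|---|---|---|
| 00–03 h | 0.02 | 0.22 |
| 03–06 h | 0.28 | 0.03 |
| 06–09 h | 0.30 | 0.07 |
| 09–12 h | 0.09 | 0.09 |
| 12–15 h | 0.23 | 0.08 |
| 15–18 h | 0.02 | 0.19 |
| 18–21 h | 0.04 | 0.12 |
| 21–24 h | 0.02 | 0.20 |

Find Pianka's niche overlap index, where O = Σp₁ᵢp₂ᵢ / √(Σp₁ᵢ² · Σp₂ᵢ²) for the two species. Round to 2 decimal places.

0.38

Σ p₁ᵢp₂ᵢ = 0.0044 + 0.0084 + 0.0210 + 0.0081 + 0.0184 + 0.0038 + 0.0048 + 0.0040 = 0.0729
Σp_1ᵢ² = 0.02² + 0.28² + 0.30² + 0.09² + 0.23² + 0.02² + 0.04² + 0.02² = 0.0004 + 0.0784 + 0.0900 + 0.0081 + 0.0529 + 0.0004 + 0.0016 + 0.0004 = 0.2322
Σp_2ᵢ² = 0.22² + 0.03² + 0.07² + 0.09² + 0.08² + 0.19² + 0.12² + 0.20² = 0.0484 + 0.0009 + 0.0049 + 0.0081 + 0.0064 + 0.0361 + 0.0144 + 0.0400 = 0.1592
O = 0.0729 / √(0.2322 × 0.1592) = 0.0729 / 0.19227 = 0.3792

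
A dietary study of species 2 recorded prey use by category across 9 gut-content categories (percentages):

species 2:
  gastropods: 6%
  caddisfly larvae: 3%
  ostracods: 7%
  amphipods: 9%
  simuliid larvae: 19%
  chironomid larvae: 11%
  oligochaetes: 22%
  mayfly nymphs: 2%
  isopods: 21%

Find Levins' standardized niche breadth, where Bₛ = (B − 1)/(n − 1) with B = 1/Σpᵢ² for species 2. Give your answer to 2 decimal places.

0.66

Convert percentages to proportions (divide by 100).
Σpᵢ² = 0.06² + 0.03² + 0.07² + 0.09² + 0.19² + 0.11² + 0.22² + 0.02² + 0.21² = 0.0036 + 0.0009 + 0.0049 + 0.0081 + 0.0361 + 0.0121 + 0.0484 + 0.0004 + 0.0441 = 0.1586
B = 1 / 0.1586 = 6.3052
Bₛ = (B − 1)/(n − 1) = (6.3052 − 1)/(9 − 1) = 5.3052/8 = 0.6632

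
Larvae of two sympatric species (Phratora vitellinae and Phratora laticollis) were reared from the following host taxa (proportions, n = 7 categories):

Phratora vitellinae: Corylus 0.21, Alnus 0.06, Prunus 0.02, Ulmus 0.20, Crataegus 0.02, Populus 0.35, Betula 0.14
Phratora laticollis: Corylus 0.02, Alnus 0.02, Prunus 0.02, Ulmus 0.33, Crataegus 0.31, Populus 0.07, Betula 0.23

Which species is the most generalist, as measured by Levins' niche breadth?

Σp_viteᵢ² = 0.21² + 0.06² + 0.02² + 0.20² + 0.02² + 0.35² + 0.14² = 0.0441 + 0.0036 + 0.0004 + 0.0400 + 0.0004 + 0.1225 + 0.0196 = 0.2306
B_vite = 1 / 0.2306 = 4.3365
Σp_latiᵢ² = 0.02² + 0.02² + 0.02² + 0.33² + 0.31² + 0.07² + 0.23² = 0.0004 + 0.0004 + 0.0004 + 0.1089 + 0.0961 + 0.0049 + 0.0529 = 0.2640
B_lati = 1 / 0.2640 = 3.7879
Highest B → broadest niche (most generalist): Phratora vitellinae (B = 4.34).

Phratora vitellinae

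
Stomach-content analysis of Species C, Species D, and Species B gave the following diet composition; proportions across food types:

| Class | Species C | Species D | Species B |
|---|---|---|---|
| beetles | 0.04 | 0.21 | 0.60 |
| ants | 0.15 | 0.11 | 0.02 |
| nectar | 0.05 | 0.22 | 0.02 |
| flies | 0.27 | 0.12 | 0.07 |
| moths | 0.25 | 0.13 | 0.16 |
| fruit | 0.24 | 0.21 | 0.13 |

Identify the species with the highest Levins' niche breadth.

Σp_Cᵢ² = 0.04² + 0.15² + 0.05² + 0.27² + 0.25² + 0.24² = 0.0016 + 0.0225 + 0.0025 + 0.0729 + 0.0625 + 0.0576 = 0.2196
B_C = 1 / 0.2196 = 4.5537
Σp_Dᵢ² = 0.21² + 0.11² + 0.22² + 0.12² + 0.13² + 0.21² = 0.0441 + 0.0121 + 0.0484 + 0.0144 + 0.0169 + 0.0441 = 0.1800
B_D = 1 / 0.1800 = 5.5556
Σp_Bᵢ² = 0.60² + 0.02² + 0.02² + 0.07² + 0.16² + 0.13² = 0.3600 + 0.0004 + 0.0004 + 0.0049 + 0.0256 + 0.0169 = 0.4082
B_B = 1 / 0.4082 = 2.4498
Highest B → broadest niche (most generalist): Species D (B = 5.56).

Species D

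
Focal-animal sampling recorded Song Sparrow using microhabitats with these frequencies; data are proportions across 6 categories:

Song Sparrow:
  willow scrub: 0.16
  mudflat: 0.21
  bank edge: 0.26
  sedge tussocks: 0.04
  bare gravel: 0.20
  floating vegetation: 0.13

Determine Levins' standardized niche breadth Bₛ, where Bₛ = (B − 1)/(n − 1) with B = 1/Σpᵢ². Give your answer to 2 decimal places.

0.82

Σpᵢ² = 0.16² + 0.21² + 0.26² + 0.04² + 0.20² + 0.13² = 0.0256 + 0.0441 + 0.0676 + 0.0016 + 0.0400 + 0.0169 = 0.1958
B = 1 / 0.1958 = 5.1073
Bₛ = (B − 1)/(n − 1) = (5.1073 − 1)/(6 − 1) = 4.1073/5 = 0.8215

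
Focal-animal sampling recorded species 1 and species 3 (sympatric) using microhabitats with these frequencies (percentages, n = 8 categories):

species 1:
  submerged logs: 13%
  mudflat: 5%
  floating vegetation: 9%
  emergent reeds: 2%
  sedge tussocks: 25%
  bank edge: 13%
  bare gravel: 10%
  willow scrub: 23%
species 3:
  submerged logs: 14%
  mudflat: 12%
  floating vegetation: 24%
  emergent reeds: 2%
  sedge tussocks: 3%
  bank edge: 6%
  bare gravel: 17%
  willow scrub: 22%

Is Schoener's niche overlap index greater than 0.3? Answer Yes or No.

Yes

Convert percentages to proportions (divide by 100).
Σ|p₁ᵢ − p₂ᵢ| = 0.01 + 0.07 + 0.15 + 0.00 + 0.22 + 0.07 + 0.07 + 0.01 = 0.60
D = 1 − ½ × 0.60 = 1 − 0.300 = 0.7000
D = 0.7000 > 0.3 → Yes.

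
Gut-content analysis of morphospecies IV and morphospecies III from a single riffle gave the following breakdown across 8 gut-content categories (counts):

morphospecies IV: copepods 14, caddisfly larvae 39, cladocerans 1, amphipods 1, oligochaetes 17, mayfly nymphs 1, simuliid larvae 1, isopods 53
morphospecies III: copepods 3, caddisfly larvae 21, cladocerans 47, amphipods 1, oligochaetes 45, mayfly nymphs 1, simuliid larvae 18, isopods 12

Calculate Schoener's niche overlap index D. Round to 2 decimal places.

0.41

Proportions for morphospecies IV (n=127): 14/127=0.1102, 39/127=0.3071, 1/127=0.0079, 1/127=0.0079, 17/127=0.1339, 1/127=0.0079, 1/127=0.0079, 53/127=0.4173
Proportions for morphospecies III (n=148): 3/148=0.0203, 21/148=0.1419, 47/148=0.3176, 1/148=0.0068, 45/148=0.3041, 1/148=0.0068, 18/148=0.1216, 12/148=0.0811
Σ|p₁ᵢ − p₂ᵢ| = 0.0899 + 0.1652 + 0.3097 + 0.0011 + 0.1702 + 0.0011 + 0.1137 + 0.3362 = 1.1871
D = 1 − ½ × 1.1871 = 1 − 0.59355 = 0.40645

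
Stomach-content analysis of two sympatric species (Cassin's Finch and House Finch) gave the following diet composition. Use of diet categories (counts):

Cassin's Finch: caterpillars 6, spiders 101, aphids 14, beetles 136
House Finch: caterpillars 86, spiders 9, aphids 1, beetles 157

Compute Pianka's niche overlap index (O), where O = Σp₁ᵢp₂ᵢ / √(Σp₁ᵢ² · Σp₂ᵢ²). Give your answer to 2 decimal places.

Proportions for Cassin's Finch (n=257): 6/257=0.0233, 101/257=0.3930, 14/257=0.0545, 136/257=0.5292
Proportions for House Finch (n=253): 86/253=0.3399, 9/253=0.0356, 1/253=0.0040, 157/253=0.6206
Σ p₁ᵢp₂ᵢ = 0.007920 + 0.013991 + 0.000218 + 0.328422 = 0.350551
Σp_1ᵢ² = 0.0233² + 0.3930² + 0.0545² + 0.5292² = 0.000543 + 0.154449 + 0.002970 + 0.280053 = 0.438015
Σp_2ᵢ² = 0.3399² + 0.0356² + 0.0040² + 0.6206² = 0.115532 + 0.001267 + 0.000016 + 0.385144 = 0.501959
O = 0.350551 / √(0.438015 × 0.501959) = 0.350551 / 0.4688983 = 0.7476

0.75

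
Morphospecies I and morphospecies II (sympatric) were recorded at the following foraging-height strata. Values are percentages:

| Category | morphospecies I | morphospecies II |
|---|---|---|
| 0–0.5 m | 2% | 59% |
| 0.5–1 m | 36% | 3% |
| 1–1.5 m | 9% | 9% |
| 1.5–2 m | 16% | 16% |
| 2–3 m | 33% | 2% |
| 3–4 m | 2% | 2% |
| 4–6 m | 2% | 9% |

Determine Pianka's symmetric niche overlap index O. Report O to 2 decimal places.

0.20

Convert percentages to proportions (divide by 100).
Σ p₁ᵢp₂ᵢ = 0.0118 + 0.0108 + 0.0081 + 0.0256 + 0.0066 + 0.0004 + 0.0018 = 0.0651
Σp_1ᵢ² = 0.02² + 0.36² + 0.09² + 0.16² + 0.33² + 0.02² + 0.02² = 0.0004 + 0.1296 + 0.0081 + 0.0256 + 0.1089 + 0.0004 + 0.0004 = 0.2734
Σp_2ᵢ² = 0.59² + 0.03² + 0.09² + 0.16² + 0.02² + 0.02² + 0.09² = 0.3481 + 0.0009 + 0.0081 + 0.0256 + 0.0004 + 0.0004 + 0.0081 = 0.3916
O = 0.0651 / √(0.2734 × 0.3916) = 0.0651 / 0.32721 = 0.1990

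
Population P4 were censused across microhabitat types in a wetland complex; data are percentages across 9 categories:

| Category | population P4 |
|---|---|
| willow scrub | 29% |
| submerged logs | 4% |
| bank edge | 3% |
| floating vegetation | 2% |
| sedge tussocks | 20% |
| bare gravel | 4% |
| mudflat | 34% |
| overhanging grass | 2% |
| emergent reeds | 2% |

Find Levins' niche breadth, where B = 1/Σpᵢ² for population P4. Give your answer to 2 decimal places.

4.08

Convert percentages to proportions (divide by 100).
Σpᵢ² = 0.29² + 0.04² + 0.03² + 0.02² + 0.20² + 0.04² + 0.34² + 0.02² + 0.02² = 0.0841 + 0.0016 + 0.0009 + 0.0004 + 0.0400 + 0.0016 + 0.1156 + 0.0004 + 0.0004 = 0.2450
B = 1 / 0.2450 = 4.0816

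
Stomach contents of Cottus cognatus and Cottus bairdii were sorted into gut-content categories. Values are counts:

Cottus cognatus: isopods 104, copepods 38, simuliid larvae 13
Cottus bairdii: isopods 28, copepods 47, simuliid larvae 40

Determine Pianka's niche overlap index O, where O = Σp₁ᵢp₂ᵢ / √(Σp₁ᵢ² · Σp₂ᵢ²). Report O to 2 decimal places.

Proportions for Cottus cognatus (n=155): 104/155=0.6710, 38/155=0.2452, 13/155=0.0839
Proportions for Cottus bairdii (n=115): 28/115=0.2435, 47/115=0.4087, 40/115=0.3478
Σ p₁ᵢp₂ᵢ = 0.163389 + 0.100213 + 0.029180 = 0.292782
Σp_1ᵢ² = 0.6710² + 0.2452² + 0.0839² = 0.450241 + 0.060123 + 0.007039 = 0.517403
Σp_2ᵢ² = 0.2435² + 0.4087² + 0.3478² = 0.059292 + 0.167036 + 0.120965 = 0.347293
O = 0.292782 / √(0.517403 × 0.347293) = 0.292782 / 0.4238991 = 0.6907

0.69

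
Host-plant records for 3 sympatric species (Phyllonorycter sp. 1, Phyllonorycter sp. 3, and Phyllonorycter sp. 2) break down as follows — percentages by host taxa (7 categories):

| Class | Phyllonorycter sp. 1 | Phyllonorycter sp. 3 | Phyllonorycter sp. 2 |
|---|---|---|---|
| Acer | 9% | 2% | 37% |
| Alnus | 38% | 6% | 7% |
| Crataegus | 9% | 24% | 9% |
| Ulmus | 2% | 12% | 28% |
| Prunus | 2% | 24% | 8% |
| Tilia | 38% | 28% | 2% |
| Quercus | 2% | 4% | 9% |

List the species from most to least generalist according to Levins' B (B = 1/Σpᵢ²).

Convert percentages to proportions (divide by 100).
Σp_1ᵢ² = 0.09² + 0.38² + 0.09² + 0.02² + 0.02² + 0.38² + 0.02² = 0.0081 + 0.1444 + 0.0081 + 0.0004 + 0.0004 + 0.1444 + 0.0004 = 0.3062
B_1 = 1 / 0.3062 = 3.2658
Σp_3ᵢ² = 0.02² + 0.06² + 0.24² + 0.12² + 0.24² + 0.28² + 0.04² = 0.0004 + 0.0036 + 0.0576 + 0.0144 + 0.0576 + 0.0784 + 0.0016 = 0.2136
B_3 = 1 / 0.2136 = 4.6816
Σp_2ᵢ² = 0.37² + 0.07² + 0.09² + 0.28² + 0.08² + 0.02² + 0.09² = 0.1369 + 0.0049 + 0.0081 + 0.0784 + 0.0064 + 0.0004 + 0.0081 = 0.2432
B_2 = 1 / 0.2432 = 4.1118
Ranking by B (broadest → narrowest): Phyllonorycter sp. 3 (4.68) > Phyllonorycter sp. 2 (4.11) > Phyllonorycter sp. 1 (3.27)

Phyllonorycter sp. 3 > Phyllonorycter sp. 2 > Phyllonorycter sp. 1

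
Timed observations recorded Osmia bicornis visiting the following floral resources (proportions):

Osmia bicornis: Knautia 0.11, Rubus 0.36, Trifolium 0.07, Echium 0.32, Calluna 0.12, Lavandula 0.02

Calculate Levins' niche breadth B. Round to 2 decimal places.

3.79

Σpᵢ² = 0.11² + 0.36² + 0.07² + 0.32² + 0.12² + 0.02² = 0.0121 + 0.1296 + 0.0049 + 0.1024 + 0.0144 + 0.0004 = 0.2638
B = 1 / 0.2638 = 3.7908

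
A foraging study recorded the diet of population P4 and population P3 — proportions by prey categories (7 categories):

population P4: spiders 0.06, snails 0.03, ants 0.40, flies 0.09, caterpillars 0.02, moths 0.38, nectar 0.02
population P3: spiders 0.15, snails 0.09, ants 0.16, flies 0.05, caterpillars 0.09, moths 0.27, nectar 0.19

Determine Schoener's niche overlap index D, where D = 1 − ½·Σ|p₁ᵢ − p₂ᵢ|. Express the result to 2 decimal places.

Σ|p₁ᵢ − p₂ᵢ| = 0.09 + 0.06 + 0.24 + 0.04 + 0.07 + 0.11 + 0.17 = 0.78
D = 1 − ½ × 0.78 = 1 − 0.390 = 0.6100

0.61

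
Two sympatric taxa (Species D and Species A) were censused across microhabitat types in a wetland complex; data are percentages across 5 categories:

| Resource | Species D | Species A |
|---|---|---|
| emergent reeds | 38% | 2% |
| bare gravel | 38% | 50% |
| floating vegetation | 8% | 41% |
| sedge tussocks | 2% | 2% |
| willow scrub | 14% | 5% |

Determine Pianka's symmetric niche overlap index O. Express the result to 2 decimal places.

Convert percentages to proportions (divide by 100).
Σ p₁ᵢp₂ᵢ = 0.0076 + 0.1900 + 0.0328 + 0.0004 + 0.0070 = 0.2378
Σp_1ᵢ² = 0.38² + 0.38² + 0.08² + 0.02² + 0.14² = 0.1444 + 0.1444 + 0.0064 + 0.0004 + 0.0196 = 0.3152
Σp_2ᵢ² = 0.02² + 0.50² + 0.41² + 0.02² + 0.05² = 0.0004 + 0.2500 + 0.1681 + 0.0004 + 0.0025 = 0.4214
O = 0.2378 / √(0.3152 × 0.4214) = 0.2378 / 0.36445 = 0.6525

0.65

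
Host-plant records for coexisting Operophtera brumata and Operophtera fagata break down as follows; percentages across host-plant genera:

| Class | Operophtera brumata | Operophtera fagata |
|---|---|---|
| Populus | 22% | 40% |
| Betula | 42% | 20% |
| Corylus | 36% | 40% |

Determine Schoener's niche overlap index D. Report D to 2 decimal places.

0.78

Convert percentages to proportions (divide by 100).
Σ|p₁ᵢ − p₂ᵢ| = 0.18 + 0.22 + 0.04 = 0.44
D = 1 − ½ × 0.44 = 1 − 0.220 = 0.7800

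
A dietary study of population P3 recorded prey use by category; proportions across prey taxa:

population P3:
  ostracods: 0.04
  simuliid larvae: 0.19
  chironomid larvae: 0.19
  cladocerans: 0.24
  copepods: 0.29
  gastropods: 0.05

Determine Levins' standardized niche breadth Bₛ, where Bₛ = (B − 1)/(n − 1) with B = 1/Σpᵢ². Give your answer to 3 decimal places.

Σpᵢ² = 0.04² + 0.19² + 0.19² + 0.24² + 0.29² + 0.05² = 0.0016 + 0.0361 + 0.0361 + 0.0576 + 0.0841 + 0.0025 = 0.2180
B = 1 / 0.2180 = 4.58716
Bₛ = (B − 1)/(n − 1) = (4.58716 − 1)/(6 − 1) = 3.58716/5 = 0.71743

0.717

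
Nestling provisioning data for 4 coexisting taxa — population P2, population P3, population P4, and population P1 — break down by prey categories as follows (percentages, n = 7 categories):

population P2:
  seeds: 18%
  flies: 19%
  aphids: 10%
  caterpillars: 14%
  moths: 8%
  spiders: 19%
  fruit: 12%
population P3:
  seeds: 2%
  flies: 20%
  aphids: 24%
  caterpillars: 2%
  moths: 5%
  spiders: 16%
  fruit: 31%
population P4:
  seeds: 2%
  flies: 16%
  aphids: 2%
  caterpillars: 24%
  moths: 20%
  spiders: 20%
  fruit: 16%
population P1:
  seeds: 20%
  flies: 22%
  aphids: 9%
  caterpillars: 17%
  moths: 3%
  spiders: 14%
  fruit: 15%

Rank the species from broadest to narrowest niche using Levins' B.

population P2 > population P1 > population P4 > population P3

Convert percentages to proportions (divide by 100).
Σp_P2ᵢ² = 0.18² + 0.19² + 0.10² + 0.14² + 0.08² + 0.19² + 0.12² = 0.0324 + 0.0361 + 0.0100 + 0.0196 + 0.0064 + 0.0361 + 0.0144 = 0.1550
B_P2 = 1 / 0.1550 = 6.4516
Σp_P3ᵢ² = 0.02² + 0.20² + 0.24² + 0.02² + 0.05² + 0.16² + 0.31² = 0.0004 + 0.0400 + 0.0576 + 0.0004 + 0.0025 + 0.0256 + 0.0961 = 0.2226
B_P3 = 1 / 0.2226 = 4.4924
Σp_P4ᵢ² = 0.02² + 0.16² + 0.02² + 0.24² + 0.20² + 0.20² + 0.16² = 0.0004 + 0.0256 + 0.0004 + 0.0576 + 0.0400 + 0.0400 + 0.0256 = 0.1896
B_P4 = 1 / 0.1896 = 5.2743
Σp_P1ᵢ² = 0.20² + 0.22² + 0.09² + 0.17² + 0.03² + 0.14² + 0.15² = 0.0400 + 0.0484 + 0.0081 + 0.0289 + 0.0009 + 0.0196 + 0.0225 = 0.1684
B_P1 = 1 / 0.1684 = 5.9382
Ranking by B (broadest → narrowest): population P2 (6.45) > population P1 (5.94) > population P4 (5.27) > population P3 (4.49)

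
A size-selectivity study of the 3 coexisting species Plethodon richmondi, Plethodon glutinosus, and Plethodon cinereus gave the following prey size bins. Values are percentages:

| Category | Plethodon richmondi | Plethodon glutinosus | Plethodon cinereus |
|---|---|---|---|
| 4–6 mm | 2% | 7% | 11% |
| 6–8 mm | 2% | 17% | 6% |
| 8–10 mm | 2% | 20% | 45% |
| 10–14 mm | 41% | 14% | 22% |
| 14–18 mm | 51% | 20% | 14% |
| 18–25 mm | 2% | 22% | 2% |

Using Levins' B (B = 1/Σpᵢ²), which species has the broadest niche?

Convert percentages to proportions (divide by 100).
Σp_richᵢ² = 0.02² + 0.02² + 0.02² + 0.41² + 0.51² + 0.02² = 0.0004 + 0.0004 + 0.0004 + 0.1681 + 0.2601 + 0.0004 = 0.4298
B_rich = 1 / 0.4298 = 2.3267
Σp_glutᵢ² = 0.07² + 0.17² + 0.20² + 0.14² + 0.20² + 0.22² = 0.0049 + 0.0289 + 0.0400 + 0.0196 + 0.0400 + 0.0484 = 0.1818
B_glut = 1 / 0.1818 = 5.5006
Σp_cineᵢ² = 0.11² + 0.06² + 0.45² + 0.22² + 0.14² + 0.02² = 0.0121 + 0.0036 + 0.2025 + 0.0484 + 0.0196 + 0.0004 = 0.2866
B_cine = 1 / 0.2866 = 3.4892
Highest B → broadest niche (most generalist): Plethodon glutinosus (B = 5.50).

Plethodon glutinosus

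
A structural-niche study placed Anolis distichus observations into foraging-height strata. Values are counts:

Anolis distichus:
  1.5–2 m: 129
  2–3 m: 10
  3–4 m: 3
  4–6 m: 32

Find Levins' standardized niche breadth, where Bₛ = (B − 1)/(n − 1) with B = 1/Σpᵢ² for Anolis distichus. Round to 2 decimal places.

Proportions for Anolis distichus (n=174): 129/174=0.7414, 10/174=0.0575, 3/174=0.0172, 32/174=0.1839
Σpᵢ² = 0.7414² + 0.0575² + 0.0172² + 0.1839² = 0.549674 + 0.003306 + 0.000296 + 0.033819 = 0.587095
B = 1 / 0.587095 = 1.7033
Bₛ = (B − 1)/(n − 1) = (1.7033 − 1)/(4 − 1) = 0.7033/3 = 0.2344

0.23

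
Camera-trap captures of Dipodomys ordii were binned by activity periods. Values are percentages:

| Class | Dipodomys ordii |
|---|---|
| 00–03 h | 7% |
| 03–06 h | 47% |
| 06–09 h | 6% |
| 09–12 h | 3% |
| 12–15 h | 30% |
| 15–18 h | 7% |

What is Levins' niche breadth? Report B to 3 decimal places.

Convert percentages to proportions (divide by 100).
Σpᵢ² = 0.07² + 0.47² + 0.06² + 0.03² + 0.30² + 0.07² = 0.0049 + 0.2209 + 0.0036 + 0.0009 + 0.0900 + 0.0049 = 0.3252
B = 1 / 0.3252 = 3.07503

3.075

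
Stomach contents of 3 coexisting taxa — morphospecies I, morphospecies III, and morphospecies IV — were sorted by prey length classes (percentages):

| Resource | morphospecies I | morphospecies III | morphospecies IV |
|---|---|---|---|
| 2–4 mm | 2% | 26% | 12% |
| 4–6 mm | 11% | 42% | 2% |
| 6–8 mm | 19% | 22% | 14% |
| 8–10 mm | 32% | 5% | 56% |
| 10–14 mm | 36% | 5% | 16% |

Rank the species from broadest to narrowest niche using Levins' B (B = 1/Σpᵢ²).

Convert percentages to proportions (divide by 100).
Σp_Iᵢ² = 0.02² + 0.11² + 0.19² + 0.32² + 0.36² = 0.0004 + 0.0121 + 0.0361 + 0.1024 + 0.1296 = 0.2806
B_I = 1 / 0.2806 = 3.5638
Σp_IIIᵢ² = 0.26² + 0.42² + 0.22² + 0.05² + 0.05² = 0.0676 + 0.1764 + 0.0484 + 0.0025 + 0.0025 = 0.2974
B_III = 1 / 0.2974 = 3.3625
Σp_IVᵢ² = 0.12² + 0.02² + 0.14² + 0.56² + 0.16² = 0.0144 + 0.0004 + 0.0196 + 0.3136 + 0.0256 = 0.3736
B_IV = 1 / 0.3736 = 2.6767
Ranking by B (broadest → narrowest): morphospecies I (3.56) > morphospecies III (3.36) > morphospecies IV (2.68)

morphospecies I > morphospecies III > morphospecies IV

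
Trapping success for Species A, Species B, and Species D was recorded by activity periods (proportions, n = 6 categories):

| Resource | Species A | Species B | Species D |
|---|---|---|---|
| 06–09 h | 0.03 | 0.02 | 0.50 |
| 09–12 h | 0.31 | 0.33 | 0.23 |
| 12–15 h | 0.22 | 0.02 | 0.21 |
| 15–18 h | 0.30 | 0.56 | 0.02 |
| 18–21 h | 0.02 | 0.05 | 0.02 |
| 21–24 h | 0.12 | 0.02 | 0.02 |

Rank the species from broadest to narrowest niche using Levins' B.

Species A > Species D > Species B

Σp_Aᵢ² = 0.03² + 0.31² + 0.22² + 0.30² + 0.02² + 0.12² = 0.0009 + 0.0961 + 0.0484 + 0.0900 + 0.0004 + 0.0144 = 0.2502
B_A = 1 / 0.2502 = 3.9968
Σp_Bᵢ² = 0.02² + 0.33² + 0.02² + 0.56² + 0.05² + 0.02² = 0.0004 + 0.1089 + 0.0004 + 0.3136 + 0.0025 + 0.0004 = 0.4262
B_B = 1 / 0.4262 = 2.3463
Σp_Dᵢ² = 0.50² + 0.23² + 0.21² + 0.02² + 0.02² + 0.02² = 0.2500 + 0.0529 + 0.0441 + 0.0004 + 0.0004 + 0.0004 = 0.3482
B_D = 1 / 0.3482 = 2.8719
Ranking by B (broadest → narrowest): Species A (4.00) > Species D (2.87) > Species B (2.35)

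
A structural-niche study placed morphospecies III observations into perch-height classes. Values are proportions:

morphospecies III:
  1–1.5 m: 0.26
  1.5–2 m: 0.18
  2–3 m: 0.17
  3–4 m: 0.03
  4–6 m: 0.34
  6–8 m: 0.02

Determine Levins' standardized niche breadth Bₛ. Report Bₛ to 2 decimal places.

0.61

Σpᵢ² = 0.26² + 0.18² + 0.17² + 0.03² + 0.34² + 0.02² = 0.0676 + 0.0324 + 0.0289 + 0.0009 + 0.1156 + 0.0004 = 0.2458
B = 1 / 0.2458 = 4.0683
Bₛ = (B − 1)/(n − 1) = (4.0683 − 1)/(6 − 1) = 3.0683/5 = 0.6137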